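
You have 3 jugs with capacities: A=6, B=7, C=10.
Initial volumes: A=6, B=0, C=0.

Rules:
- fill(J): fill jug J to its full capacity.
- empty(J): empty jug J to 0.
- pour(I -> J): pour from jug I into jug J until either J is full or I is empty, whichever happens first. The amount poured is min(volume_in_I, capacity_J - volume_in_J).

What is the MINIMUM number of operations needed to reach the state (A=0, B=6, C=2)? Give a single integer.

BFS from (A=6, B=0, C=0). One shortest path:
  1. pour(A -> B) -> (A=0 B=6 C=0)
  2. fill(A) -> (A=6 B=6 C=0)
  3. pour(A -> C) -> (A=0 B=6 C=6)
  4. fill(A) -> (A=6 B=6 C=6)
  5. pour(A -> C) -> (A=2 B=6 C=10)
  6. empty(C) -> (A=2 B=6 C=0)
  7. pour(A -> C) -> (A=0 B=6 C=2)
Reached target in 7 moves.

Answer: 7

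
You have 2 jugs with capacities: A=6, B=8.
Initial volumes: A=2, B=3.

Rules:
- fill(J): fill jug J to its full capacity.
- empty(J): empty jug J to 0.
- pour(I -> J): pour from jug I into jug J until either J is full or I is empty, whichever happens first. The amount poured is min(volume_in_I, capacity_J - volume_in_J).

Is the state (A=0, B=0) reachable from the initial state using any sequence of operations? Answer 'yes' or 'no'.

BFS from (A=2, B=3):
  1. empty(A) -> (A=0 B=3)
  2. empty(B) -> (A=0 B=0)
Target reached → yes.

Answer: yes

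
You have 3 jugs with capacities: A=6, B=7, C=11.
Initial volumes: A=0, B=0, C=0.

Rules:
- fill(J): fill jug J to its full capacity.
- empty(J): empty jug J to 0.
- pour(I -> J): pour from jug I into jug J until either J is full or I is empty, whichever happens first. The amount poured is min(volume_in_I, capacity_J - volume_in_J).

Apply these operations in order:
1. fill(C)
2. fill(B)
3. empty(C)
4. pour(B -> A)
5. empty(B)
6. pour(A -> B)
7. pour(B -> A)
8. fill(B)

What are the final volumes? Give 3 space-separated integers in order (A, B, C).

Step 1: fill(C) -> (A=0 B=0 C=11)
Step 2: fill(B) -> (A=0 B=7 C=11)
Step 3: empty(C) -> (A=0 B=7 C=0)
Step 4: pour(B -> A) -> (A=6 B=1 C=0)
Step 5: empty(B) -> (A=6 B=0 C=0)
Step 6: pour(A -> B) -> (A=0 B=6 C=0)
Step 7: pour(B -> A) -> (A=6 B=0 C=0)
Step 8: fill(B) -> (A=6 B=7 C=0)

Answer: 6 7 0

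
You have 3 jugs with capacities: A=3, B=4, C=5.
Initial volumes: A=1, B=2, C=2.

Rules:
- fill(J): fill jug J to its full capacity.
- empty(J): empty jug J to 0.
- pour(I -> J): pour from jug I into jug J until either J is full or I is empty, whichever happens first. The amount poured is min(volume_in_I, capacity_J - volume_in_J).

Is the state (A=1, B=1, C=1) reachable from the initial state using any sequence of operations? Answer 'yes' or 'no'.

BFS explored all 97 reachable states.
Reachable set includes: (0,0,0), (0,0,1), (0,0,2), (0,0,3), (0,0,4), (0,0,5), (0,1,0), (0,1,1), (0,1,2), (0,1,3), (0,1,4), (0,1,5) ...
Target (A=1, B=1, C=1) not in reachable set → no.

Answer: no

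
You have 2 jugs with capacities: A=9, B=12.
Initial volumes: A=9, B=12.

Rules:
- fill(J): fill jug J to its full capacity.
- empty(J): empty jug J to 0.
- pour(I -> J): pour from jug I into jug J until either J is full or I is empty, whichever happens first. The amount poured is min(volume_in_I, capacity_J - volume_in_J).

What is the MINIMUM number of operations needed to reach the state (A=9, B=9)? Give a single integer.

BFS from (A=9, B=12). One shortest path:
  1. empty(B) -> (A=9 B=0)
  2. pour(A -> B) -> (A=0 B=9)
  3. fill(A) -> (A=9 B=9)
Reached target in 3 moves.

Answer: 3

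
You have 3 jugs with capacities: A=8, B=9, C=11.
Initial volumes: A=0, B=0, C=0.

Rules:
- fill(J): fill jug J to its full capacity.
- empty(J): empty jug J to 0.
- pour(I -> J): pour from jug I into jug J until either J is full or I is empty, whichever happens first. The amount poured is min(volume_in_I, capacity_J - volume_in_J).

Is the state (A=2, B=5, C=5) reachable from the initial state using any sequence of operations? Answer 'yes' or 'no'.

Answer: no

Derivation:
BFS explored all 520 reachable states.
Reachable set includes: (0,0,0), (0,0,1), (0,0,2), (0,0,3), (0,0,4), (0,0,5), (0,0,6), (0,0,7), (0,0,8), (0,0,9), (0,0,10), (0,0,11) ...
Target (A=2, B=5, C=5) not in reachable set → no.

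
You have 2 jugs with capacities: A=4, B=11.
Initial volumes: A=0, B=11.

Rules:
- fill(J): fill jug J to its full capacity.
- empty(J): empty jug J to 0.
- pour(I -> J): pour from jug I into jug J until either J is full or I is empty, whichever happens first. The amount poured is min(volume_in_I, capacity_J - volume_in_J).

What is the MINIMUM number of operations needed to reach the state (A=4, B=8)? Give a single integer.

BFS from (A=0, B=11). One shortest path:
  1. fill(A) -> (A=4 B=11)
  2. empty(B) -> (A=4 B=0)
  3. pour(A -> B) -> (A=0 B=4)
  4. fill(A) -> (A=4 B=4)
  5. pour(A -> B) -> (A=0 B=8)
  6. fill(A) -> (A=4 B=8)
Reached target in 6 moves.

Answer: 6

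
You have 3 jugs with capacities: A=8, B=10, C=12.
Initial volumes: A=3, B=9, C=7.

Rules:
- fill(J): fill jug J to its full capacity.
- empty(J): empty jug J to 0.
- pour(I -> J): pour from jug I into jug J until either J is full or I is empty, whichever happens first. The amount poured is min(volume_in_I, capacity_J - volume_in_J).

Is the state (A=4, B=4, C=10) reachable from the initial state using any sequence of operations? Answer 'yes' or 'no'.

Answer: no

Derivation:
BFS explored all 595 reachable states.
Reachable set includes: (0,0,0), (0,0,1), (0,0,2), (0,0,3), (0,0,4), (0,0,5), (0,0,6), (0,0,7), (0,0,8), (0,0,9), (0,0,10), (0,0,11) ...
Target (A=4, B=4, C=10) not in reachable set → no.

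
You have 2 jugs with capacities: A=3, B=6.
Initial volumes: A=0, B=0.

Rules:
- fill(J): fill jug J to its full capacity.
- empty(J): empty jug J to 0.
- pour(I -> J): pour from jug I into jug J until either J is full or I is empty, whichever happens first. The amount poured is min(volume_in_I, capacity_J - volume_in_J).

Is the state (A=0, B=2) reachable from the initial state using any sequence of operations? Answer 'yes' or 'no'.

BFS explored all 6 reachable states.
Reachable set includes: (0,0), (0,3), (0,6), (3,0), (3,3), (3,6)
Target (A=0, B=2) not in reachable set → no.

Answer: no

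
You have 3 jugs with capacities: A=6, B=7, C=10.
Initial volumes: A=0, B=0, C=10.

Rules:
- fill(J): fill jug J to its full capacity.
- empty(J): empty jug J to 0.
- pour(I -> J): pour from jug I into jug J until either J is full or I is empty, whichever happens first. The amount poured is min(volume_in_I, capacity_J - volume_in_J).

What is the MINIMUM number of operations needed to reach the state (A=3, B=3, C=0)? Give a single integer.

Answer: 7

Derivation:
BFS from (A=0, B=0, C=10). One shortest path:
  1. pour(C -> A) -> (A=6 B=0 C=4)
  2. pour(C -> B) -> (A=6 B=4 C=0)
  3. pour(A -> C) -> (A=0 B=4 C=6)
  4. fill(A) -> (A=6 B=4 C=6)
  5. pour(A -> B) -> (A=3 B=7 C=6)
  6. pour(B -> C) -> (A=3 B=3 C=10)
  7. empty(C) -> (A=3 B=3 C=0)
Reached target in 7 moves.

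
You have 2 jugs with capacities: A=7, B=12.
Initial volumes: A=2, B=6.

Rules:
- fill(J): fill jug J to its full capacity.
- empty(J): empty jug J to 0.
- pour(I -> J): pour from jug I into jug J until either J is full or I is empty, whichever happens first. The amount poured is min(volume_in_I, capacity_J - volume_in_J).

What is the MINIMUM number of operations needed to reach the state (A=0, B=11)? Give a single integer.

BFS from (A=2, B=6). One shortest path:
  1. empty(A) -> (A=0 B=6)
  2. pour(B -> A) -> (A=6 B=0)
  3. fill(B) -> (A=6 B=12)
  4. pour(B -> A) -> (A=7 B=11)
  5. empty(A) -> (A=0 B=11)
Reached target in 5 moves.

Answer: 5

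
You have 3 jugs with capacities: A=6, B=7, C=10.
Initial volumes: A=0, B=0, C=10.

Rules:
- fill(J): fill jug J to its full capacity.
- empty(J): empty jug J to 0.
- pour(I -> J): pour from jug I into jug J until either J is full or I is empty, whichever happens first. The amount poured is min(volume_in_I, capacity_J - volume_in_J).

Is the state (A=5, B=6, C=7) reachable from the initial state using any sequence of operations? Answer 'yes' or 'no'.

Answer: no

Derivation:
BFS explored all 346 reachable states.
Reachable set includes: (0,0,0), (0,0,1), (0,0,2), (0,0,3), (0,0,4), (0,0,5), (0,0,6), (0,0,7), (0,0,8), (0,0,9), (0,0,10), (0,1,0) ...
Target (A=5, B=6, C=7) not in reachable set → no.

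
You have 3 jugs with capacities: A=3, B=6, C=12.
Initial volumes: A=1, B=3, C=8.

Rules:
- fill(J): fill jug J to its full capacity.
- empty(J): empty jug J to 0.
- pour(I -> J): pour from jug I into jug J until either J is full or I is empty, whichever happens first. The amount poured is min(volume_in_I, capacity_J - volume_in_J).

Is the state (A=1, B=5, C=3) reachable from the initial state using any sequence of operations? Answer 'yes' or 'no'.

Answer: no

Derivation:
BFS explored all 199 reachable states.
Reachable set includes: (0,0,0), (0,0,1), (0,0,2), (0,0,3), (0,0,4), (0,0,5), (0,0,6), (0,0,7), (0,0,8), (0,0,9), (0,0,10), (0,0,11) ...
Target (A=1, B=5, C=3) not in reachable set → no.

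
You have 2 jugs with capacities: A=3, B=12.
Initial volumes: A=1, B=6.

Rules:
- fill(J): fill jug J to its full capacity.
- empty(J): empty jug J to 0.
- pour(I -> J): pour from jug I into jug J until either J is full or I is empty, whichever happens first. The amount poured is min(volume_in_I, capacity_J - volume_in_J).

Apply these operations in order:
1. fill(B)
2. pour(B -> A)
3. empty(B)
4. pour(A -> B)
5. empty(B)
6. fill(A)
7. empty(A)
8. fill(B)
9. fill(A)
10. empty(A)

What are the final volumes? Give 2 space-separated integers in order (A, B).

Step 1: fill(B) -> (A=1 B=12)
Step 2: pour(B -> A) -> (A=3 B=10)
Step 3: empty(B) -> (A=3 B=0)
Step 4: pour(A -> B) -> (A=0 B=3)
Step 5: empty(B) -> (A=0 B=0)
Step 6: fill(A) -> (A=3 B=0)
Step 7: empty(A) -> (A=0 B=0)
Step 8: fill(B) -> (A=0 B=12)
Step 9: fill(A) -> (A=3 B=12)
Step 10: empty(A) -> (A=0 B=12)

Answer: 0 12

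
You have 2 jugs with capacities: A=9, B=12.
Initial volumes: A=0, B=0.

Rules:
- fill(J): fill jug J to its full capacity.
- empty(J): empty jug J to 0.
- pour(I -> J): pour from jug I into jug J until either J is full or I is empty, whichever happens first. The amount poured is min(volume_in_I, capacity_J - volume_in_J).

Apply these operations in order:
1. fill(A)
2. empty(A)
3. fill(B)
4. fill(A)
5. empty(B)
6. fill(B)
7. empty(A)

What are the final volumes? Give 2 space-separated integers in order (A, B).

Answer: 0 12

Derivation:
Step 1: fill(A) -> (A=9 B=0)
Step 2: empty(A) -> (A=0 B=0)
Step 3: fill(B) -> (A=0 B=12)
Step 4: fill(A) -> (A=9 B=12)
Step 5: empty(B) -> (A=9 B=0)
Step 6: fill(B) -> (A=9 B=12)
Step 7: empty(A) -> (A=0 B=12)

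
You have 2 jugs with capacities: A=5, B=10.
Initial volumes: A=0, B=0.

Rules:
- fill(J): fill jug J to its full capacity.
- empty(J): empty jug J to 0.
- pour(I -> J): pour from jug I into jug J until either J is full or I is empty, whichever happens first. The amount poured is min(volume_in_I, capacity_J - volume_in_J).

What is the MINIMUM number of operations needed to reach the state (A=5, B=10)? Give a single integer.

Answer: 2

Derivation:
BFS from (A=0, B=0). One shortest path:
  1. fill(A) -> (A=5 B=0)
  2. fill(B) -> (A=5 B=10)
Reached target in 2 moves.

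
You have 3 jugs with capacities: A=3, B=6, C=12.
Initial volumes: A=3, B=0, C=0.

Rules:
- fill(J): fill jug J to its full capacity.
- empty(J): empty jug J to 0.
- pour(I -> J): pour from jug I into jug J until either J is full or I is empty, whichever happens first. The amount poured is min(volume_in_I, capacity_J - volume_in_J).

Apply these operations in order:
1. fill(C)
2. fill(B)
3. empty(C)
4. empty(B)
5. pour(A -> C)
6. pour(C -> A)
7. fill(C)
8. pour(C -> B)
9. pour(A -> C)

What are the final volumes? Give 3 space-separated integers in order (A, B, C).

Answer: 0 6 9

Derivation:
Step 1: fill(C) -> (A=3 B=0 C=12)
Step 2: fill(B) -> (A=3 B=6 C=12)
Step 3: empty(C) -> (A=3 B=6 C=0)
Step 4: empty(B) -> (A=3 B=0 C=0)
Step 5: pour(A -> C) -> (A=0 B=0 C=3)
Step 6: pour(C -> A) -> (A=3 B=0 C=0)
Step 7: fill(C) -> (A=3 B=0 C=12)
Step 8: pour(C -> B) -> (A=3 B=6 C=6)
Step 9: pour(A -> C) -> (A=0 B=6 C=9)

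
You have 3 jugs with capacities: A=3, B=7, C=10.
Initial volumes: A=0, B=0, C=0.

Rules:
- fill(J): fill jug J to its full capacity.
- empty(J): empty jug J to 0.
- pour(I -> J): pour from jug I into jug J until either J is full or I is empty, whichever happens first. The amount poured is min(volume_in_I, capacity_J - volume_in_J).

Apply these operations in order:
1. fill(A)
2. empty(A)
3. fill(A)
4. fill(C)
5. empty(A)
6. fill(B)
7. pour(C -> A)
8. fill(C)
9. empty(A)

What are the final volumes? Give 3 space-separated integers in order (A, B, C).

Answer: 0 7 10

Derivation:
Step 1: fill(A) -> (A=3 B=0 C=0)
Step 2: empty(A) -> (A=0 B=0 C=0)
Step 3: fill(A) -> (A=3 B=0 C=0)
Step 4: fill(C) -> (A=3 B=0 C=10)
Step 5: empty(A) -> (A=0 B=0 C=10)
Step 6: fill(B) -> (A=0 B=7 C=10)
Step 7: pour(C -> A) -> (A=3 B=7 C=7)
Step 8: fill(C) -> (A=3 B=7 C=10)
Step 9: empty(A) -> (A=0 B=7 C=10)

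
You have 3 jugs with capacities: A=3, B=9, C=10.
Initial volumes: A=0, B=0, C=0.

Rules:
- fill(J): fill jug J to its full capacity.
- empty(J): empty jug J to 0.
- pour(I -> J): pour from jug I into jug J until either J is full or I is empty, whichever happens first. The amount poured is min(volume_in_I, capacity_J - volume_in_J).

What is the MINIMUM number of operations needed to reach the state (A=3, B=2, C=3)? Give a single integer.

BFS from (A=0, B=0, C=0). One shortest path:
  1. fill(A) -> (A=3 B=0 C=0)
  2. fill(B) -> (A=3 B=9 C=0)
  3. pour(A -> C) -> (A=0 B=9 C=3)
  4. fill(A) -> (A=3 B=9 C=3)
  5. pour(B -> C) -> (A=3 B=2 C=10)
  6. empty(C) -> (A=3 B=2 C=0)
  7. pour(A -> C) -> (A=0 B=2 C=3)
  8. fill(A) -> (A=3 B=2 C=3)
Reached target in 8 moves.

Answer: 8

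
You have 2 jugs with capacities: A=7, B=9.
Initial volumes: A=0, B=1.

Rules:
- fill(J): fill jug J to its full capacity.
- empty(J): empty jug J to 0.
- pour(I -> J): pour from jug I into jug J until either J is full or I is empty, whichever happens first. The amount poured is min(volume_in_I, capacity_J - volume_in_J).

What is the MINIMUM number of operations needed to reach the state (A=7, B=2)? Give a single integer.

BFS from (A=0, B=1). One shortest path:
  1. fill(B) -> (A=0 B=9)
  2. pour(B -> A) -> (A=7 B=2)
Reached target in 2 moves.

Answer: 2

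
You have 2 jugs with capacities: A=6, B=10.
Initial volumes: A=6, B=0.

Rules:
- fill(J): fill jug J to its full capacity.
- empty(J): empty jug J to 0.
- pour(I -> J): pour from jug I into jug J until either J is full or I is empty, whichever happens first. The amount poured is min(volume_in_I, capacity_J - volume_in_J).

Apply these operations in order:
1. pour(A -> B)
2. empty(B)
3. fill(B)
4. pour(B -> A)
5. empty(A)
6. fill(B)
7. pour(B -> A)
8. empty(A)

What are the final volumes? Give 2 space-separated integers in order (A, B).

Answer: 0 4

Derivation:
Step 1: pour(A -> B) -> (A=0 B=6)
Step 2: empty(B) -> (A=0 B=0)
Step 3: fill(B) -> (A=0 B=10)
Step 4: pour(B -> A) -> (A=6 B=4)
Step 5: empty(A) -> (A=0 B=4)
Step 6: fill(B) -> (A=0 B=10)
Step 7: pour(B -> A) -> (A=6 B=4)
Step 8: empty(A) -> (A=0 B=4)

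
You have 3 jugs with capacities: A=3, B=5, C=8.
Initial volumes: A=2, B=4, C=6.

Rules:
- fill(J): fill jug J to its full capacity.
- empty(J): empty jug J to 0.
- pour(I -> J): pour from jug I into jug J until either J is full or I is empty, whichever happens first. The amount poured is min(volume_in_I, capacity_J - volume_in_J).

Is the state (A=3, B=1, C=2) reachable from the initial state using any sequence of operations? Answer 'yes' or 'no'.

Answer: yes

Derivation:
BFS from (A=2, B=4, C=6):
  1. empty(C) -> (A=2 B=4 C=0)
  2. pour(A -> C) -> (A=0 B=4 C=2)
  3. pour(B -> A) -> (A=3 B=1 C=2)
Target reached → yes.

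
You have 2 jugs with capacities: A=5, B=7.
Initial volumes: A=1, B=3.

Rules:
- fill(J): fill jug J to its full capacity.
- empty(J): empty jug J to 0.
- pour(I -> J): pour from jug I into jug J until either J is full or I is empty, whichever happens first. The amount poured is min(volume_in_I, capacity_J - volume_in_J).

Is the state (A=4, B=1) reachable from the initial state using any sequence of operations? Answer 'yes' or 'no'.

BFS explored all 25 reachable states.
Reachable set includes: (0,0), (0,1), (0,2), (0,3), (0,4), (0,5), (0,6), (0,7), (1,0), (1,3), (1,7), (2,0) ...
Target (A=4, B=1) not in reachable set → no.

Answer: no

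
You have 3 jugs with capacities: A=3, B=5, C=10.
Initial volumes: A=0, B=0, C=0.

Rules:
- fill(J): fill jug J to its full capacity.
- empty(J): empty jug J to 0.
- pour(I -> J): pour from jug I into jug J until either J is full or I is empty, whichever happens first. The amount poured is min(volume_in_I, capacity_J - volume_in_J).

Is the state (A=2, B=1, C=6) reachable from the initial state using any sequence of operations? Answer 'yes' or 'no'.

Answer: no

Derivation:
BFS explored all 192 reachable states.
Reachable set includes: (0,0,0), (0,0,1), (0,0,2), (0,0,3), (0,0,4), (0,0,5), (0,0,6), (0,0,7), (0,0,8), (0,0,9), (0,0,10), (0,1,0) ...
Target (A=2, B=1, C=6) not in reachable set → no.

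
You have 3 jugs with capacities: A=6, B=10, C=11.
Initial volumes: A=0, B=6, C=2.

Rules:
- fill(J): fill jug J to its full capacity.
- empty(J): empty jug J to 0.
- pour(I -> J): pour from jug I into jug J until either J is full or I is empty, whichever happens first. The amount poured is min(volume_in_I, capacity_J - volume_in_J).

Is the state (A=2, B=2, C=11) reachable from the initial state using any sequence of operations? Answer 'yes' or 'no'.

Answer: yes

Derivation:
BFS from (A=0, B=6, C=2):
  1. fill(A) -> (A=6 B=6 C=2)
  2. pour(A -> B) -> (A=2 B=10 C=2)
  3. empty(B) -> (A=2 B=0 C=2)
  4. pour(C -> B) -> (A=2 B=2 C=0)
  5. fill(C) -> (A=2 B=2 C=11)
Target reached → yes.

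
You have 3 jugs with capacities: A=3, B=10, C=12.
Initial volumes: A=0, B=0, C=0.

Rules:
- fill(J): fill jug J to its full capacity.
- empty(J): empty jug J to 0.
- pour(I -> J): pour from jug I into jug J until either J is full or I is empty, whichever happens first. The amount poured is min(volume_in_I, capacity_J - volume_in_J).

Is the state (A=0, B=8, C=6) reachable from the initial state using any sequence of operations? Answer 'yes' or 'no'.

BFS from (A=0, B=0, C=0):
  1. fill(B) -> (A=0 B=10 C=0)
  2. pour(B -> C) -> (A=0 B=0 C=10)
  3. fill(B) -> (A=0 B=10 C=10)
  4. pour(B -> C) -> (A=0 B=8 C=12)
  5. pour(C -> A) -> (A=3 B=8 C=9)
  6. empty(A) -> (A=0 B=8 C=9)
  7. pour(C -> A) -> (A=3 B=8 C=6)
  8. empty(A) -> (A=0 B=8 C=6)
Target reached → yes.

Answer: yes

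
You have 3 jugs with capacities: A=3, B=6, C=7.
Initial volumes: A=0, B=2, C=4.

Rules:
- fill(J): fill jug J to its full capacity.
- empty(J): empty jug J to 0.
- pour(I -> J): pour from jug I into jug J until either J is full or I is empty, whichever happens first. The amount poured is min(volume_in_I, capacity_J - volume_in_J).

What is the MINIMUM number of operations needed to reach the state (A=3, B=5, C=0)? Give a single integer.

Answer: 4

Derivation:
BFS from (A=0, B=2, C=4). One shortest path:
  1. fill(A) -> (A=3 B=2 C=4)
  2. empty(C) -> (A=3 B=2 C=0)
  3. pour(A -> B) -> (A=0 B=5 C=0)
  4. fill(A) -> (A=3 B=5 C=0)
Reached target in 4 moves.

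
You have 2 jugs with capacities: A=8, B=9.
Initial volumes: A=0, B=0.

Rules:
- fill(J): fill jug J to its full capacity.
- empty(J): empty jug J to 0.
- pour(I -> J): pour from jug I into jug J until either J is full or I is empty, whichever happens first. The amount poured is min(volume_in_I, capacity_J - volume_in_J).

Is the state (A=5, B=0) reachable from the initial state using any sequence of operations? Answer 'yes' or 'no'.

Answer: yes

Derivation:
BFS from (A=0, B=0):
  1. fill(A) -> (A=8 B=0)
  2. pour(A -> B) -> (A=0 B=8)
  3. fill(A) -> (A=8 B=8)
  4. pour(A -> B) -> (A=7 B=9)
  5. empty(B) -> (A=7 B=0)
  6. pour(A -> B) -> (A=0 B=7)
  7. fill(A) -> (A=8 B=7)
  8. pour(A -> B) -> (A=6 B=9)
  9. empty(B) -> (A=6 B=0)
  10. pour(A -> B) -> (A=0 B=6)
  11. fill(A) -> (A=8 B=6)
  12. pour(A -> B) -> (A=5 B=9)
  13. empty(B) -> (A=5 B=0)
Target reached → yes.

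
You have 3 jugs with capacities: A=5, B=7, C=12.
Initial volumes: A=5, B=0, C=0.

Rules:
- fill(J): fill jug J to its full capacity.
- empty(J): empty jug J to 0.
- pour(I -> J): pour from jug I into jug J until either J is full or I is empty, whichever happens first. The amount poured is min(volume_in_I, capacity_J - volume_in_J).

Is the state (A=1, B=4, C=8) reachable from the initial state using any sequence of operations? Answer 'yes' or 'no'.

Answer: no

Derivation:
BFS explored all 360 reachable states.
Reachable set includes: (0,0,0), (0,0,1), (0,0,2), (0,0,3), (0,0,4), (0,0,5), (0,0,6), (0,0,7), (0,0,8), (0,0,9), (0,0,10), (0,0,11) ...
Target (A=1, B=4, C=8) not in reachable set → no.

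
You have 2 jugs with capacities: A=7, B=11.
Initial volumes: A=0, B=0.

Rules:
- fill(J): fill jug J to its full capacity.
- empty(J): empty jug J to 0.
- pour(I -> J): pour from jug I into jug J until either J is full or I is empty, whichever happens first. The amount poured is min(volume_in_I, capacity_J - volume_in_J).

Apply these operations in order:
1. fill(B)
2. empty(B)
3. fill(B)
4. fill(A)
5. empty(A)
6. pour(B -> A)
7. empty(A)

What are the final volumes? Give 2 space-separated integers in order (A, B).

Step 1: fill(B) -> (A=0 B=11)
Step 2: empty(B) -> (A=0 B=0)
Step 3: fill(B) -> (A=0 B=11)
Step 4: fill(A) -> (A=7 B=11)
Step 5: empty(A) -> (A=0 B=11)
Step 6: pour(B -> A) -> (A=7 B=4)
Step 7: empty(A) -> (A=0 B=4)

Answer: 0 4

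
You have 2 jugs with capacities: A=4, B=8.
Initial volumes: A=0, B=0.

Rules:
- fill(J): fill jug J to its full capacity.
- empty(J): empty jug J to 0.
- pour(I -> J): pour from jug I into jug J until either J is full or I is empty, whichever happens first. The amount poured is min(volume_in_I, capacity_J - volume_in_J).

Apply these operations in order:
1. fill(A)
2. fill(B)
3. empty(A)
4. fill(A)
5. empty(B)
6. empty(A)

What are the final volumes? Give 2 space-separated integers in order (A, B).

Answer: 0 0

Derivation:
Step 1: fill(A) -> (A=4 B=0)
Step 2: fill(B) -> (A=4 B=8)
Step 3: empty(A) -> (A=0 B=8)
Step 4: fill(A) -> (A=4 B=8)
Step 5: empty(B) -> (A=4 B=0)
Step 6: empty(A) -> (A=0 B=0)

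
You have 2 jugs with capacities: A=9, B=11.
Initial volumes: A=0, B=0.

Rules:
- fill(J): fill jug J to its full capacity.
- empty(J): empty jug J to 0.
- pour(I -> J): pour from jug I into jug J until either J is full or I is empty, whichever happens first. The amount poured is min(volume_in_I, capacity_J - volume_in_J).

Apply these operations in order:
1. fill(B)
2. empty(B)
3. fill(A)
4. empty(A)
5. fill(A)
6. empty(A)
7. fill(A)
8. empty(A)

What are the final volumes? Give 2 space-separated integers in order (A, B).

Answer: 0 0

Derivation:
Step 1: fill(B) -> (A=0 B=11)
Step 2: empty(B) -> (A=0 B=0)
Step 3: fill(A) -> (A=9 B=0)
Step 4: empty(A) -> (A=0 B=0)
Step 5: fill(A) -> (A=9 B=0)
Step 6: empty(A) -> (A=0 B=0)
Step 7: fill(A) -> (A=9 B=0)
Step 8: empty(A) -> (A=0 B=0)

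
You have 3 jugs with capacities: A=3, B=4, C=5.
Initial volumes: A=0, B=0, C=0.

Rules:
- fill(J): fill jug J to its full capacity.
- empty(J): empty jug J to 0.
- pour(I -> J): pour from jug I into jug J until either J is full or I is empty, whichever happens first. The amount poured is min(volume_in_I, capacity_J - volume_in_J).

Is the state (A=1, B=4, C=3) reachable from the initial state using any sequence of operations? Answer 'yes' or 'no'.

Answer: yes

Derivation:
BFS from (A=0, B=0, C=0):
  1. fill(B) -> (A=0 B=4 C=0)
  2. pour(B -> A) -> (A=3 B=1 C=0)
  3. pour(A -> C) -> (A=0 B=1 C=3)
  4. pour(B -> A) -> (A=1 B=0 C=3)
  5. fill(B) -> (A=1 B=4 C=3)
Target reached → yes.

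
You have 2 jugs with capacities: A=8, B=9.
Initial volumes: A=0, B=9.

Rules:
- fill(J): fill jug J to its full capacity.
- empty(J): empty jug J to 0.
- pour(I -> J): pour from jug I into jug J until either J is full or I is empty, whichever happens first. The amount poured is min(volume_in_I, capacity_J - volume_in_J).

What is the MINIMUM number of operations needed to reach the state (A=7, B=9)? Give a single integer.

Answer: 5

Derivation:
BFS from (A=0, B=9). One shortest path:
  1. fill(A) -> (A=8 B=9)
  2. empty(B) -> (A=8 B=0)
  3. pour(A -> B) -> (A=0 B=8)
  4. fill(A) -> (A=8 B=8)
  5. pour(A -> B) -> (A=7 B=9)
Reached target in 5 moves.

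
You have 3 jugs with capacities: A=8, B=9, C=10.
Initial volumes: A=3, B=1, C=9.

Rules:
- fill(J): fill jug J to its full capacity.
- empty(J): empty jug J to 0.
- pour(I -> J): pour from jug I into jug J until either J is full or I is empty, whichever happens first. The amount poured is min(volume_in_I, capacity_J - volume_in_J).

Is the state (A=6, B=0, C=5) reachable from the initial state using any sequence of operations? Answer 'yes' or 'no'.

BFS from (A=3, B=1, C=9):
  1. pour(C -> A) -> (A=8 B=1 C=4)
  2. pour(C -> B) -> (A=8 B=5 C=0)
  3. pour(A -> C) -> (A=0 B=5 C=8)
  4. fill(A) -> (A=8 B=5 C=8)
  5. pour(A -> C) -> (A=6 B=5 C=10)
  6. empty(C) -> (A=6 B=5 C=0)
  7. pour(B -> C) -> (A=6 B=0 C=5)
Target reached → yes.

Answer: yes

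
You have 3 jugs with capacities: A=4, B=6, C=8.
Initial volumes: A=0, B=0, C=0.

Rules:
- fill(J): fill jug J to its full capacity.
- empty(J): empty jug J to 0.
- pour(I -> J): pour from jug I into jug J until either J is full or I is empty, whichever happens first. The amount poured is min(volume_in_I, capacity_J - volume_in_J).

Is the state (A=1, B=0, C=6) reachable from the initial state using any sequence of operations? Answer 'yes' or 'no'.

BFS explored all 54 reachable states.
Reachable set includes: (0,0,0), (0,0,2), (0,0,4), (0,0,6), (0,0,8), (0,2,0), (0,2,2), (0,2,4), (0,2,6), (0,2,8), (0,4,0), (0,4,2) ...
Target (A=1, B=0, C=6) not in reachable set → no.

Answer: no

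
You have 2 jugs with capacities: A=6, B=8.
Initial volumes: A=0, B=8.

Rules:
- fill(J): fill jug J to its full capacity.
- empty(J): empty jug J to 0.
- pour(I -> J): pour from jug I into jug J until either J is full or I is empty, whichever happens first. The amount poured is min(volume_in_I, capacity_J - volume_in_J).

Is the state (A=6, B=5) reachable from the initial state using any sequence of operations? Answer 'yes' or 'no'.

Answer: no

Derivation:
BFS explored all 14 reachable states.
Reachable set includes: (0,0), (0,2), (0,4), (0,6), (0,8), (2,0), (2,8), (4,0), (4,8), (6,0), (6,2), (6,4) ...
Target (A=6, B=5) not in reachable set → no.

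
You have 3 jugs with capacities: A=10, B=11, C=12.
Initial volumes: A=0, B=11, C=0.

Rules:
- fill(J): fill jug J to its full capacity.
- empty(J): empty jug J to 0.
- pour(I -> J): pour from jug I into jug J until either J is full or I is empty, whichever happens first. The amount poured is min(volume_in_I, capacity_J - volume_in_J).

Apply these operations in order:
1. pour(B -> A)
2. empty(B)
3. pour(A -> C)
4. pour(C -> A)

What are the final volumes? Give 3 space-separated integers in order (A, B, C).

Answer: 10 0 0

Derivation:
Step 1: pour(B -> A) -> (A=10 B=1 C=0)
Step 2: empty(B) -> (A=10 B=0 C=0)
Step 3: pour(A -> C) -> (A=0 B=0 C=10)
Step 4: pour(C -> A) -> (A=10 B=0 C=0)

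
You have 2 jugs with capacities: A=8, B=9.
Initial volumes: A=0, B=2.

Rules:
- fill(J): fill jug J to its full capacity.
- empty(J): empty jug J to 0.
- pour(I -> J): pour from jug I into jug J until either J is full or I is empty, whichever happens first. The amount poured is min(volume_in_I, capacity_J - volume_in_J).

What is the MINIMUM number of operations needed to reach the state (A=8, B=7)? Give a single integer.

BFS from (A=0, B=2). One shortest path:
  1. fill(A) -> (A=8 B=2)
  2. empty(B) -> (A=8 B=0)
  3. pour(A -> B) -> (A=0 B=8)
  4. fill(A) -> (A=8 B=8)
  5. pour(A -> B) -> (A=7 B=9)
  6. empty(B) -> (A=7 B=0)
  7. pour(A -> B) -> (A=0 B=7)
  8. fill(A) -> (A=8 B=7)
Reached target in 8 moves.

Answer: 8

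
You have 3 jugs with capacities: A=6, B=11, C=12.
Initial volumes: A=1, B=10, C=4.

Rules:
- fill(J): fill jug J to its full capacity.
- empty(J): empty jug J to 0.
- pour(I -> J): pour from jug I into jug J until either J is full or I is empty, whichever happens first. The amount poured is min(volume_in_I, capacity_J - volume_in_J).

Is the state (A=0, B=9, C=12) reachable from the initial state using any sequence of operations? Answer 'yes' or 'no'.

BFS from (A=1, B=10, C=4):
  1. fill(A) -> (A=6 B=10 C=4)
  2. fill(B) -> (A=6 B=11 C=4)
  3. pour(A -> C) -> (A=0 B=11 C=10)
  4. pour(B -> C) -> (A=0 B=9 C=12)
Target reached → yes.

Answer: yes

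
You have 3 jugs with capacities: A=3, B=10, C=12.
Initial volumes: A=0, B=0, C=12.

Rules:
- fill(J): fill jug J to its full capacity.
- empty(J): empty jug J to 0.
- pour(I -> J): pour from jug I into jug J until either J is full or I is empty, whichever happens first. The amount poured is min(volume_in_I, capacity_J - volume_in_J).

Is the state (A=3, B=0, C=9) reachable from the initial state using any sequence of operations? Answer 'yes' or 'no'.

BFS from (A=0, B=0, C=12):
  1. pour(C -> A) -> (A=3 B=0 C=9)
Target reached → yes.

Answer: yes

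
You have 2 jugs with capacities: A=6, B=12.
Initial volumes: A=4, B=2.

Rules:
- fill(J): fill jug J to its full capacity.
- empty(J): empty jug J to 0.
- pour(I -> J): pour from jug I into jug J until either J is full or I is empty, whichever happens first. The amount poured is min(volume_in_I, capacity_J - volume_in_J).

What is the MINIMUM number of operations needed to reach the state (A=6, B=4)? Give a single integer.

Answer: 3

Derivation:
BFS from (A=4, B=2). One shortest path:
  1. empty(B) -> (A=4 B=0)
  2. pour(A -> B) -> (A=0 B=4)
  3. fill(A) -> (A=6 B=4)
Reached target in 3 moves.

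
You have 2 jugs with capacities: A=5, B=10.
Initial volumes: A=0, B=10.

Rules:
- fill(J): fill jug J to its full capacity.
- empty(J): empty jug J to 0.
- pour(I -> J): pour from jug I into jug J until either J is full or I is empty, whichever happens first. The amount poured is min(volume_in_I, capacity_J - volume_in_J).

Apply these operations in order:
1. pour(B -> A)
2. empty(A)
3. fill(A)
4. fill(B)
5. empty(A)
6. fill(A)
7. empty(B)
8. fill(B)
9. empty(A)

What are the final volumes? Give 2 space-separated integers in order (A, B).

Step 1: pour(B -> A) -> (A=5 B=5)
Step 2: empty(A) -> (A=0 B=5)
Step 3: fill(A) -> (A=5 B=5)
Step 4: fill(B) -> (A=5 B=10)
Step 5: empty(A) -> (A=0 B=10)
Step 6: fill(A) -> (A=5 B=10)
Step 7: empty(B) -> (A=5 B=0)
Step 8: fill(B) -> (A=5 B=10)
Step 9: empty(A) -> (A=0 B=10)

Answer: 0 10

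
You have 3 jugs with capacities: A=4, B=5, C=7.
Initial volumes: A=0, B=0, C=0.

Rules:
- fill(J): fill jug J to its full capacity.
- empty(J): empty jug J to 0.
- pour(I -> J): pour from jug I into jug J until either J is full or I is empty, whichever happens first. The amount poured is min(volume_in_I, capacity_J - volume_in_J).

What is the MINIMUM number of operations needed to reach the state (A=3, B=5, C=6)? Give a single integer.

BFS from (A=0, B=0, C=0). One shortest path:
  1. fill(C) -> (A=0 B=0 C=7)
  2. pour(C -> A) -> (A=4 B=0 C=3)
  3. pour(A -> B) -> (A=0 B=4 C=3)
  4. pour(C -> A) -> (A=3 B=4 C=0)
  5. fill(C) -> (A=3 B=4 C=7)
  6. pour(C -> B) -> (A=3 B=5 C=6)
Reached target in 6 moves.

Answer: 6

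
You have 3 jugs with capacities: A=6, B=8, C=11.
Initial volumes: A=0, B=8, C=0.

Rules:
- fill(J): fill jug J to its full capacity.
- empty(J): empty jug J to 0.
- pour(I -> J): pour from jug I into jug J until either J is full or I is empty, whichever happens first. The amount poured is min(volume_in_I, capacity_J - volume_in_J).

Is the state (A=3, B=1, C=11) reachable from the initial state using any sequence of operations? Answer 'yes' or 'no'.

Answer: yes

Derivation:
BFS from (A=0, B=8, C=0):
  1. fill(A) -> (A=6 B=8 C=0)
  2. pour(A -> C) -> (A=0 B=8 C=6)
  3. fill(A) -> (A=6 B=8 C=6)
  4. pour(A -> C) -> (A=1 B=8 C=11)
  5. empty(C) -> (A=1 B=8 C=0)
  6. pour(B -> C) -> (A=1 B=0 C=8)
  7. pour(A -> B) -> (A=0 B=1 C=8)
  8. fill(A) -> (A=6 B=1 C=8)
  9. pour(A -> C) -> (A=3 B=1 C=11)
Target reached → yes.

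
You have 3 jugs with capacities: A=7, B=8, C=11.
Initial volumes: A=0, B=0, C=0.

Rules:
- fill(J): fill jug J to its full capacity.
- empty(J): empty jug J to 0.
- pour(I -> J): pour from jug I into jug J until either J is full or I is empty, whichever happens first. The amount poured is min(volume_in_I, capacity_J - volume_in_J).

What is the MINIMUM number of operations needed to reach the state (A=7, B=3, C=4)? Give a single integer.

Answer: 6

Derivation:
BFS from (A=0, B=0, C=0). One shortest path:
  1. fill(A) -> (A=7 B=0 C=0)
  2. pour(A -> B) -> (A=0 B=7 C=0)
  3. fill(A) -> (A=7 B=7 C=0)
  4. pour(A -> C) -> (A=0 B=7 C=7)
  5. pour(B -> C) -> (A=0 B=3 C=11)
  6. pour(C -> A) -> (A=7 B=3 C=4)
Reached target in 6 moves.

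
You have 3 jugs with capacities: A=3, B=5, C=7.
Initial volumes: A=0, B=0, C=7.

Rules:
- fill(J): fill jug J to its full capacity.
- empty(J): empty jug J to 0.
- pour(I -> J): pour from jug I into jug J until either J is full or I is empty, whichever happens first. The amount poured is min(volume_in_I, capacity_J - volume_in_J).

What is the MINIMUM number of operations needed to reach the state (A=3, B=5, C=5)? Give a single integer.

Answer: 4

Derivation:
BFS from (A=0, B=0, C=7). One shortest path:
  1. fill(A) -> (A=3 B=0 C=7)
  2. pour(A -> B) -> (A=0 B=3 C=7)
  3. fill(A) -> (A=3 B=3 C=7)
  4. pour(C -> B) -> (A=3 B=5 C=5)
Reached target in 4 moves.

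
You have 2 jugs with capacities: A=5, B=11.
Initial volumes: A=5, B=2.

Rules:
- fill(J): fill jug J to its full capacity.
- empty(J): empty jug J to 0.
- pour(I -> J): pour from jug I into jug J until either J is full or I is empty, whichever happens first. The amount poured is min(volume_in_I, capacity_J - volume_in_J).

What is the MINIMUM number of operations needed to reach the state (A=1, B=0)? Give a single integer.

BFS from (A=5, B=2). One shortest path:
  1. pour(A -> B) -> (A=0 B=7)
  2. fill(A) -> (A=5 B=7)
  3. pour(A -> B) -> (A=1 B=11)
  4. empty(B) -> (A=1 B=0)
Reached target in 4 moves.

Answer: 4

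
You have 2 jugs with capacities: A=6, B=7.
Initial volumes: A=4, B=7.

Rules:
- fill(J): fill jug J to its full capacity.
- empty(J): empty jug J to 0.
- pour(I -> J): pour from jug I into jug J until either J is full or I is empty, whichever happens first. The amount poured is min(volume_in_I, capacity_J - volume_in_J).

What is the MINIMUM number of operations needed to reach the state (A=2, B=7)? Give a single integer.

Answer: 8

Derivation:
BFS from (A=4, B=7). One shortest path:
  1. empty(B) -> (A=4 B=0)
  2. pour(A -> B) -> (A=0 B=4)
  3. fill(A) -> (A=6 B=4)
  4. pour(A -> B) -> (A=3 B=7)
  5. empty(B) -> (A=3 B=0)
  6. pour(A -> B) -> (A=0 B=3)
  7. fill(A) -> (A=6 B=3)
  8. pour(A -> B) -> (A=2 B=7)
Reached target in 8 moves.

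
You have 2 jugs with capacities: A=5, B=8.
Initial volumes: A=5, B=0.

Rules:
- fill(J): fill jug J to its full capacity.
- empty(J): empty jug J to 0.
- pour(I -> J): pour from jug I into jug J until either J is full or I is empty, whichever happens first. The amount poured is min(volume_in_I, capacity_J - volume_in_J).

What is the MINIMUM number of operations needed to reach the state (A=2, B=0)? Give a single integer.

BFS from (A=5, B=0). One shortest path:
  1. pour(A -> B) -> (A=0 B=5)
  2. fill(A) -> (A=5 B=5)
  3. pour(A -> B) -> (A=2 B=8)
  4. empty(B) -> (A=2 B=0)
Reached target in 4 moves.

Answer: 4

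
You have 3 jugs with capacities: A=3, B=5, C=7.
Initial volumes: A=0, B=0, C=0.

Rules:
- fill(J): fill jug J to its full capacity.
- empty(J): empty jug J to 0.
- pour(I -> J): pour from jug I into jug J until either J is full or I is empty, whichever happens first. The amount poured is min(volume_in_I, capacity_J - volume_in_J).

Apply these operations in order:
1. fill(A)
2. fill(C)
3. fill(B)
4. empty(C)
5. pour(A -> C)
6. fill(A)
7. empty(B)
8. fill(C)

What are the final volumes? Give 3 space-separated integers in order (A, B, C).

Answer: 3 0 7

Derivation:
Step 1: fill(A) -> (A=3 B=0 C=0)
Step 2: fill(C) -> (A=3 B=0 C=7)
Step 3: fill(B) -> (A=3 B=5 C=7)
Step 4: empty(C) -> (A=3 B=5 C=0)
Step 5: pour(A -> C) -> (A=0 B=5 C=3)
Step 6: fill(A) -> (A=3 B=5 C=3)
Step 7: empty(B) -> (A=3 B=0 C=3)
Step 8: fill(C) -> (A=3 B=0 C=7)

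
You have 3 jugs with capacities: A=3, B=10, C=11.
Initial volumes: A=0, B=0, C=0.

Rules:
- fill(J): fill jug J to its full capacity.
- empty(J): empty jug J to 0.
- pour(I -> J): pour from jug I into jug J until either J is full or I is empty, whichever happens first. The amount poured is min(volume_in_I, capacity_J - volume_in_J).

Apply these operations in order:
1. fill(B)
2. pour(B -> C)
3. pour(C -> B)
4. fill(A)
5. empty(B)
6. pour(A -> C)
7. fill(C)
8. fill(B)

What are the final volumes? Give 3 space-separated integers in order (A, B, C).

Answer: 0 10 11

Derivation:
Step 1: fill(B) -> (A=0 B=10 C=0)
Step 2: pour(B -> C) -> (A=0 B=0 C=10)
Step 3: pour(C -> B) -> (A=0 B=10 C=0)
Step 4: fill(A) -> (A=3 B=10 C=0)
Step 5: empty(B) -> (A=3 B=0 C=0)
Step 6: pour(A -> C) -> (A=0 B=0 C=3)
Step 7: fill(C) -> (A=0 B=0 C=11)
Step 8: fill(B) -> (A=0 B=10 C=11)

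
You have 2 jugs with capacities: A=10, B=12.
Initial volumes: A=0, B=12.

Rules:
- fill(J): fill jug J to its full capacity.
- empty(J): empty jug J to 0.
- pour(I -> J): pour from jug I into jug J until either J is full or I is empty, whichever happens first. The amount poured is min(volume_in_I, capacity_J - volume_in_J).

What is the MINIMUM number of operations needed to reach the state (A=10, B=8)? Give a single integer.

Answer: 8

Derivation:
BFS from (A=0, B=12). One shortest path:
  1. fill(A) -> (A=10 B=12)
  2. empty(B) -> (A=10 B=0)
  3. pour(A -> B) -> (A=0 B=10)
  4. fill(A) -> (A=10 B=10)
  5. pour(A -> B) -> (A=8 B=12)
  6. empty(B) -> (A=8 B=0)
  7. pour(A -> B) -> (A=0 B=8)
  8. fill(A) -> (A=10 B=8)
Reached target in 8 moves.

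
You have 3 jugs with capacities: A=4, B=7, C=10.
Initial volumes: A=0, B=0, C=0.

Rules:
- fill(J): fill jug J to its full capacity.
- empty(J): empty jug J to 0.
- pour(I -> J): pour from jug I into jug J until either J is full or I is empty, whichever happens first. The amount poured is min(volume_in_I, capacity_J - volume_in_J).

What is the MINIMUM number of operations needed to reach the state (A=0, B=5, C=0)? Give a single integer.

Answer: 7

Derivation:
BFS from (A=0, B=0, C=0). One shortest path:
  1. fill(A) -> (A=4 B=0 C=0)
  2. fill(B) -> (A=4 B=7 C=0)
  3. pour(A -> C) -> (A=0 B=7 C=4)
  4. fill(A) -> (A=4 B=7 C=4)
  5. pour(A -> C) -> (A=0 B=7 C=8)
  6. pour(B -> C) -> (A=0 B=5 C=10)
  7. empty(C) -> (A=0 B=5 C=0)
Reached target in 7 moves.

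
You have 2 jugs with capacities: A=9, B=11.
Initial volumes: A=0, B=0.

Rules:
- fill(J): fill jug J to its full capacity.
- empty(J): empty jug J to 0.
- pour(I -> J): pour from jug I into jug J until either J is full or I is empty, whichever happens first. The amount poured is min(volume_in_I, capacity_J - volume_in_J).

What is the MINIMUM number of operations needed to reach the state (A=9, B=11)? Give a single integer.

BFS from (A=0, B=0). One shortest path:
  1. fill(A) -> (A=9 B=0)
  2. fill(B) -> (A=9 B=11)
Reached target in 2 moves.

Answer: 2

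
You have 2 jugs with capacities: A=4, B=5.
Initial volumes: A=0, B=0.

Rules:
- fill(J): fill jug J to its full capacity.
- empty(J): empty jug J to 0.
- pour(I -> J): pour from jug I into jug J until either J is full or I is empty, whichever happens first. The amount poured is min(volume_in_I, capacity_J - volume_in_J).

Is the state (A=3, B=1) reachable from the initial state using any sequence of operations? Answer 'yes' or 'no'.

Answer: no

Derivation:
BFS explored all 18 reachable states.
Reachable set includes: (0,0), (0,1), (0,2), (0,3), (0,4), (0,5), (1,0), (1,5), (2,0), (2,5), (3,0), (3,5) ...
Target (A=3, B=1) not in reachable set → no.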